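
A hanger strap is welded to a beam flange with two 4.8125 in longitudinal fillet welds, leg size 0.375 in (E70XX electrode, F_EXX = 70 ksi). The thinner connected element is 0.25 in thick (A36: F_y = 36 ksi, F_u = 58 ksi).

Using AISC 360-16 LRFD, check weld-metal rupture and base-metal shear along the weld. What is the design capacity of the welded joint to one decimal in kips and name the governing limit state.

52.0 kips (base-metal shear governs)

Weld metal: throat = 0.707×0.375 = 0.26513 in, L = 2×4.8125 = 9.625 in. φR_n = 0.75 × 0.6 × 70 × 0.26513 × 9.625 = 80.4 kips.
Base metal shear (0.25 in plate): yield φR_n = 1.0×0.6×36×0.25×9.625 = 52.0 kips; rupture φR_n = 0.75×0.6×58×0.25×9.625 = 62.8 kips; take 52.0 kips (yield).
Governing: min(80.4, 52.0) = 52.0 kips → base-metal shear.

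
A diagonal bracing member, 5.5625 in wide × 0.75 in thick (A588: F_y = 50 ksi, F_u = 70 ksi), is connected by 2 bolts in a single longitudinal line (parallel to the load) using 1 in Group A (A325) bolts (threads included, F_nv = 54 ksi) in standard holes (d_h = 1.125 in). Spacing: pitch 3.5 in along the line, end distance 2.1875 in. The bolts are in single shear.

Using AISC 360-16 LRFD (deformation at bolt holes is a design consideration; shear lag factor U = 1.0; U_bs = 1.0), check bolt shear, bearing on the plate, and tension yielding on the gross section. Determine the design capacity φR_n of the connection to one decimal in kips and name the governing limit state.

63.6 kips (bolt shear governs)

Bolt shear: A_b = π(1)²/4 = 0.7854 in². φR_n = 0.75 × 54 × 0.7854 × 2 × 1 = 63.6 kips.
Bearing (0.75 in plate, F_u = 70 ksi): end bolts L_c = 2.1875 − 1.125/2 = 1.625, R_n = min(1.2×1.625×0.75×70, 2.4×1×0.75×70) = 102.38 kips/bolt; interior L_c = 3.5 − 1.125 = 2.375, R_n = 126 kips/bolt. φR_n = 0.75 × (1×102.38 + 1×126) = 171.3 kips.
Tension yield (gross): A_g = 5.5625×0.75 = 4.1719 in². φR_n = 0.90 × 50 × 4.1719 = 187.7 kips.
Governing: min(63.6, 171.3, 187.7) = 63.6 kips → bolt shear.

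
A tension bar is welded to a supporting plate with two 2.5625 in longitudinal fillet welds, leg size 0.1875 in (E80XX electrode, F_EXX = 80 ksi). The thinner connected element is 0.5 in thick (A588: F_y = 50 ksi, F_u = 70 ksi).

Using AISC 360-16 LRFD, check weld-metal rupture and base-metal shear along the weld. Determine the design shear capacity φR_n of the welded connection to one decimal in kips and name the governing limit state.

24.5 kips (weld metal governs)

Weld metal: throat = 0.707×0.1875 = 0.13256 in, L = 2×2.5625 = 5.125 in. φR_n = 0.75 × 0.6 × 80 × 0.13256 × 5.125 = 24.5 kips.
Base metal shear (0.5 in plate): yield φR_n = 1.0×0.6×50×0.5×5.125 = 76.9 kips; rupture φR_n = 0.75×0.6×70×0.5×5.125 = 80.7 kips; take 76.9 kips (yield).
Governing: min(24.5, 76.9) = 24.5 kips → weld metal.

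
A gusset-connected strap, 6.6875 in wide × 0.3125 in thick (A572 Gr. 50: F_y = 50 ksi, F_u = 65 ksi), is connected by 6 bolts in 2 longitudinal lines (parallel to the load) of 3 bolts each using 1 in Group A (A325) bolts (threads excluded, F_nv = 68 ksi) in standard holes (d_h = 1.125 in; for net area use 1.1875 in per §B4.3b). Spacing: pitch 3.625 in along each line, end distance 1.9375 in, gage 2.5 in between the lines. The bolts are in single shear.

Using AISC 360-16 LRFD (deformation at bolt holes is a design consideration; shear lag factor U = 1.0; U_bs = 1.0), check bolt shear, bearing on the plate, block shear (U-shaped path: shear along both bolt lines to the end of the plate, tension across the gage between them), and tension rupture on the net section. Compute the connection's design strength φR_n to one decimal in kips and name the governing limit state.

65.7 kips (net-section rupture governs)

Bolt shear: A_b = π(1)²/4 = 0.7854 in². φR_n = 0.75 × 68 × 0.7854 × 6 × 1 = 240.3 kips.
Bearing (0.3125 in plate, F_u = 65 ksi): end bolts L_c = 1.9375 − 1.125/2 = 1.375, R_n = min(1.2×1.375×0.3125×65, 2.4×1×0.3125×65) = 33.516 kips/bolt; interior L_c = 3.625 − 1.125 = 2.5, R_n = 48.75 kips/bolt. φR_n = 0.75 × (2×33.516 + 4×48.75) = 196.5 kips.
Block shear: shear path 2×[1.9375+2×3.625] = 2×9.1875 in, A_gv = 5.7422, A_nv = 2×(9.1875 − 2.5×1.1875)×0.3125 = 3.8867 in²; tension across gage: (2.5 − 1×1.1875)×0.3125 = 0.41016 in². R_n = min(0.6×65×3.8867, 0.6×50×5.7422) + 1.0×65×0.41016 = min(151.58, 172.27) + 26.66 = 178.24 kips. φR_n = 0.75 × 178.24 = 133.7 kips.
Tension rupture (net): A_n = (6.6875 − 2×1.1875)×0.3125 = 1.3477 in² (U = 1.0, A_e = A_n). φR_n = 0.75 × 65 × 1.3477 = 65.7 kips.
Governing: min(240.3, 196.5, 133.7, 65.7) = 65.7 kips → net-section rupture.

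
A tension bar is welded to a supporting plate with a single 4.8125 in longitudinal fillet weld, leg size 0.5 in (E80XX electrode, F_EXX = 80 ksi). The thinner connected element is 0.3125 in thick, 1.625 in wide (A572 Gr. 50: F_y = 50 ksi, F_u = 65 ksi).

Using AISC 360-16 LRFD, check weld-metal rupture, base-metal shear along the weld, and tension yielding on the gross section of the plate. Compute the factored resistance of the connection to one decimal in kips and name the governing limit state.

22.9 kips (gross-section yield governs)

Weld metal: throat = 0.707×0.5 = 0.3535 in, L = 4.8125 in. φR_n = 0.75 × 0.6 × 80 × 0.3535 × 4.8125 = 61.2 kips.
Base metal shear (0.3125 in plate): yield φR_n = 1.0×0.6×50×0.3125×4.8125 = 45.1 kips; rupture φR_n = 0.75×0.6×65×0.3125×4.8125 = 44.0 kips; take 44.0 kips (rupture).
Tension yield (gross): A_g = 1.625×0.3125 = 0.50781 in². φR_n = 0.90 × 50 × 0.50781 = 22.9 kips.
Governing: min(61.2, 44.0, 22.9) = 22.9 kips → gross-section yield.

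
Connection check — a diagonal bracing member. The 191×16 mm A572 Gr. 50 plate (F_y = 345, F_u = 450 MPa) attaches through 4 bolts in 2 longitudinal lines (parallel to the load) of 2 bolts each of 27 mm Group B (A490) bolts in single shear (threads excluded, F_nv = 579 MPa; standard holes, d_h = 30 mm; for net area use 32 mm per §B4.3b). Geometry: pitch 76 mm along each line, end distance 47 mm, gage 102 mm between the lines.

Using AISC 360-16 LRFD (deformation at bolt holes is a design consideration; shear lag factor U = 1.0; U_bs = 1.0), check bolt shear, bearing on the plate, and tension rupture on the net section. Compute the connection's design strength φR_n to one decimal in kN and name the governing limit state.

685.8 kN (net-section rupture governs)

Bolt shear: A_b = π(27)²/4 = 572.56 mm². φR_n = 0.75 × 579 × 572.56 × 4 × 1 = 994.5 kN.
Bearing (16 mm plate, F_u = 450 MPa): end bolts L_c = 47 − 30/2 = 32, R_n = min(1.2×32×16×450, 2.4×27×16×450) = 276.48 kN/bolt; interior L_c = 76 − 30 = 46, R_n = 397.44 kN/bolt. φR_n = 0.75 × (2×276.48 + 2×397.44) = 1010.9 kN.
Tension rupture (net): A_n = (191 − 2×32)×16 = 2032 mm² (U = 1.0, A_e = A_n). φR_n = 0.75 × 450 × 2032 = 685.8 kN.
Governing: min(994.5, 1010.9, 685.8) = 685.8 kN → net-section rupture.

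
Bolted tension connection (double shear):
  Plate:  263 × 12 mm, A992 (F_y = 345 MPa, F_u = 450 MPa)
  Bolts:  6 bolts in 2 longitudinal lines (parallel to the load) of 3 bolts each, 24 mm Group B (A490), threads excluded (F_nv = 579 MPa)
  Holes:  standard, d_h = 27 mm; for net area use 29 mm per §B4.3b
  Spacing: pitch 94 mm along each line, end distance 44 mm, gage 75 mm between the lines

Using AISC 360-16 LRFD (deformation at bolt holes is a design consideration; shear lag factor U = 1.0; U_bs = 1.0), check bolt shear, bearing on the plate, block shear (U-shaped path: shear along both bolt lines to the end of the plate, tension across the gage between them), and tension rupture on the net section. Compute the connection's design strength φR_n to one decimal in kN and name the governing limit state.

Bolt shear: A_b = π(24)²/4 = 452.39 mm². φR_n = 0.75 × 579 × 452.39 × 6 × 2 = 2357.4 kN.
Bearing (12 mm plate, F_u = 450 MPa): end bolts L_c = 44 − 27/2 = 30.5, R_n = min(1.2×30.5×12×450, 2.4×24×12×450) = 197.64 kN/bolt; interior L_c = 94 − 27 = 67, R_n = 311.04 kN/bolt. φR_n = 0.75 × (2×197.64 + 4×311.04) = 1229.6 kN.
Block shear: shear path 2×[44+2×94] = 2×232 mm, A_gv = 5568, A_nv = 2×(232 − 2.5×29)×12 = 3828 mm²; tension across gage: (75 − 1×29)×12 = 552 mm². R_n = min(0.6×450×3828, 0.6×345×5568) + 1.0×450×552 = min(1033.6, 1152.6) + 248.4 = 1282 kN. φR_n = 0.75 × 1282 = 961.5 kN.
Tension rupture (net): A_n = (263 − 2×29)×12 = 2460 mm² (U = 1.0, A_e = A_n). φR_n = 0.75 × 450 × 2460 = 830.3 kN.
Governing: min(2357.4, 1229.6, 961.5, 830.3) = 830.3 kN → net-section rupture.

830.3 kN (net-section rupture governs)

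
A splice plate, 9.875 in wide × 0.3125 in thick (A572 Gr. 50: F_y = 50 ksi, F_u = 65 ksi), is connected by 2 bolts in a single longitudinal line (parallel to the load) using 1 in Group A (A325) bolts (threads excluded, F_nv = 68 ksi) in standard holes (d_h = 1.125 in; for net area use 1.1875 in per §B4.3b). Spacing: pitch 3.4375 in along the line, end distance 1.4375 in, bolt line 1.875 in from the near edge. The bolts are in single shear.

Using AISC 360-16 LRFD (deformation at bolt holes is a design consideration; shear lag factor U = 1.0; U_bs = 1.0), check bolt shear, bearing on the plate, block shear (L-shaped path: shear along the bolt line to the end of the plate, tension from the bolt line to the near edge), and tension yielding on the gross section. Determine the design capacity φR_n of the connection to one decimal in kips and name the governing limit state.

Bolt shear: A_b = π(1)²/4 = 0.7854 in². φR_n = 0.75 × 68 × 0.7854 × 2 × 1 = 80.1 kips.
Bearing (0.3125 in plate, F_u = 65 ksi): end bolts L_c = 1.4375 − 1.125/2 = 0.875, R_n = min(1.2×0.875×0.3125×65, 2.4×1×0.3125×65) = 21.328 kips/bolt; interior L_c = 3.4375 − 1.125 = 2.3125, R_n = 48.75 kips/bolt. φR_n = 0.75 × (1×21.328 + 1×48.75) = 52.6 kips.
Block shear: shear path 1×[1.4375+1×3.4375] = 1×4.875 in, A_gv = 1.5234, A_nv = 1×(4.875 − 1.5×1.1875)×0.3125 = 0.9668 in²; tension to near edge: (1.875 − 0.5×1.1875)×0.3125 = 0.40039 in². R_n = min(0.6×65×0.9668, 0.6×50×1.5234) + 1.0×65×0.40039 = min(37.705, 45.702) + 26.025 = 63.73 kips. φR_n = 0.75 × 63.73 = 47.8 kips.
Tension yield (gross): A_g = 9.875×0.3125 = 3.0859 in². φR_n = 0.90 × 50 × 3.0859 = 138.9 kips.
Governing: min(80.1, 52.6, 47.8, 138.9) = 47.8 kips → block shear.

47.8 kips (block shear governs)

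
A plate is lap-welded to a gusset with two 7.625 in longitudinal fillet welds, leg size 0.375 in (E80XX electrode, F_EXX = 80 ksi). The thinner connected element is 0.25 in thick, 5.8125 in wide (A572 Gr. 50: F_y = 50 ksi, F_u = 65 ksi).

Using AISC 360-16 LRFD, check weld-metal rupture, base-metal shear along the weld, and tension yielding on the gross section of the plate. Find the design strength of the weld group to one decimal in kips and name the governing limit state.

Weld metal: throat = 0.707×0.375 = 0.26513 in, L = 2×7.625 = 15.25 in. φR_n = 0.75 × 0.6 × 80 × 0.26513 × 15.25 = 145.6 kips.
Base metal shear (0.25 in plate): yield φR_n = 1.0×0.6×50×0.25×15.25 = 114.4 kips; rupture φR_n = 0.75×0.6×65×0.25×15.25 = 111.5 kips; take 111.5 kips (rupture).
Tension yield (gross): A_g = 5.8125×0.25 = 1.4531 in². φR_n = 0.90 × 50 × 1.4531 = 65.4 kips.
Governing: min(145.6, 111.5, 65.4) = 65.4 kips → gross-section yield.

65.4 kips (gross-section yield governs)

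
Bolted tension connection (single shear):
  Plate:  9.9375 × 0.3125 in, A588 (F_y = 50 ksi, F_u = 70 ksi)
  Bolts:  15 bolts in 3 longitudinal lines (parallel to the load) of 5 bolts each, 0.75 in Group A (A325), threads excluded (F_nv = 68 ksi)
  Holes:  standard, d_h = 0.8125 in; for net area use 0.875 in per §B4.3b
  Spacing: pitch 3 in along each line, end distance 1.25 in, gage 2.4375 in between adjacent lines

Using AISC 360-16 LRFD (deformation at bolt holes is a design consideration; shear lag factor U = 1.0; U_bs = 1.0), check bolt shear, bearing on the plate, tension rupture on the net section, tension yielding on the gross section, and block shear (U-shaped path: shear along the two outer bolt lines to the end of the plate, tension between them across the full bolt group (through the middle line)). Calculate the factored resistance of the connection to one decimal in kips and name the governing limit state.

120.0 kips (net-section rupture governs)

Bolt shear: A_b = π(0.75)²/4 = 0.44179 in². φR_n = 0.75 × 68 × 0.44179 × 15 × 1 = 338.0 kips.
Bearing (0.3125 in plate, F_u = 70 ksi): end bolts L_c = 1.25 − 0.8125/2 = 0.84375, R_n = min(1.2×0.84375×0.3125×70, 2.4×0.75×0.3125×70) = 22.148 kips/bolt; interior L_c = 3 − 0.8125 = 2.1875, R_n = 39.375 kips/bolt. φR_n = 0.75 × (3×22.148 + 12×39.375) = 404.2 kips.
Tension rupture (net): A_n = (9.9375 − 3×0.875)×0.3125 = 2.2852 in² (U = 1.0, A_e = A_n). φR_n = 0.75 × 70 × 2.2852 = 120.0 kips.
Tension yield (gross): A_g = 9.9375×0.3125 = 3.1055 in². φR_n = 0.90 × 50 × 3.1055 = 139.7 kips.
Block shear: shear path 2×[1.25+4×3] = 2×13.25 in, A_gv = 8.2813, A_nv = 2×(13.25 − 4.5×0.875)×0.3125 = 5.8203 in²; tension across gage: (4.875 − 2×0.875)×0.3125 = 0.97656 in². R_n = min(0.6×70×5.8203, 0.6×50×8.2813) + 1.0×70×0.97656 = min(244.45, 248.44) + 68.359 = 312.81 kips. φR_n = 0.75 × 312.81 = 234.6 kips.
Governing: min(338.0, 404.2, 120.0, 139.7, 234.6) = 120.0 kips → net-section rupture.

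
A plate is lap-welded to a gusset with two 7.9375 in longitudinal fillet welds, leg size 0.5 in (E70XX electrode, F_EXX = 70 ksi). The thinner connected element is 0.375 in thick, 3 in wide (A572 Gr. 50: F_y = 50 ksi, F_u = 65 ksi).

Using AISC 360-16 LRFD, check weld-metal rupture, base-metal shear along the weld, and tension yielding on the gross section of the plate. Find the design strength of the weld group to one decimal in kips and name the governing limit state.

50.6 kips (gross-section yield governs)

Weld metal: throat = 0.707×0.5 = 0.3535 in, L = 2×7.9375 = 15.875 in. φR_n = 0.75 × 0.6 × 70 × 0.3535 × 15.875 = 176.8 kips.
Base metal shear (0.375 in plate): yield φR_n = 1.0×0.6×50×0.375×15.875 = 178.6 kips; rupture φR_n = 0.75×0.6×65×0.375×15.875 = 174.1 kips; take 174.1 kips (rupture).
Tension yield (gross): A_g = 3×0.375 = 1.125 in². φR_n = 0.90 × 50 × 1.125 = 50.6 kips.
Governing: min(176.8, 174.1, 50.6) = 50.6 kips → gross-section yield.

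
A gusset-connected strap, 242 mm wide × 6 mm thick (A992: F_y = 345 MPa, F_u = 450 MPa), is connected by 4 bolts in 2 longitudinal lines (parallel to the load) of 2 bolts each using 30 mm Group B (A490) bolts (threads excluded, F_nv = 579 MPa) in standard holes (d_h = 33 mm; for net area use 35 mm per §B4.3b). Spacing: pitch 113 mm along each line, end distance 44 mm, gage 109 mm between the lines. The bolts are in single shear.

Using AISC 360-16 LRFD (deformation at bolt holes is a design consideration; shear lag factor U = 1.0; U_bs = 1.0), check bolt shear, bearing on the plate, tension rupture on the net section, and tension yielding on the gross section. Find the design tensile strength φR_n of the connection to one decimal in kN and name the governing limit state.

Bolt shear: A_b = π(30)²/4 = 706.86 mm². φR_n = 0.75 × 579 × 706.86 × 4 × 1 = 1227.8 kN.
Bearing (6 mm plate, F_u = 450 MPa): end bolts L_c = 44 − 33/2 = 27.5, R_n = min(1.2×27.5×6×450, 2.4×30×6×450) = 89.1 kN/bolt; interior L_c = 113 − 33 = 80, R_n = 194.4 kN/bolt. φR_n = 0.75 × (2×89.1 + 2×194.4) = 425.3 kN.
Tension rupture (net): A_n = (242 − 2×35)×6 = 1032 mm² (U = 1.0, A_e = A_n). φR_n = 0.75 × 450 × 1032 = 348.3 kN.
Tension yield (gross): A_g = 242×6 = 1452 mm². φR_n = 0.90 × 345 × 1452 = 450.8 kN.
Governing: min(1227.8, 425.3, 348.3, 450.8) = 348.3 kN → net-section rupture.

348.3 kN (net-section rupture governs)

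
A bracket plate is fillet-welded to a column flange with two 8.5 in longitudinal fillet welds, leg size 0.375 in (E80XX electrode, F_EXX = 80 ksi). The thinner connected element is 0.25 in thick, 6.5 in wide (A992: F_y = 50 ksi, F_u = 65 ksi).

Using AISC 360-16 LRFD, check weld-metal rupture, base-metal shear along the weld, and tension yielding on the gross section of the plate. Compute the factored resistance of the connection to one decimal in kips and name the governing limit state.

Weld metal: throat = 0.707×0.375 = 0.26513 in, L = 2×8.5 = 17 in. φR_n = 0.75 × 0.6 × 80 × 0.26513 × 17 = 162.3 kips.
Base metal shear (0.25 in plate): yield φR_n = 1.0×0.6×50×0.25×17 = 127.5 kips; rupture φR_n = 0.75×0.6×65×0.25×17 = 124.3 kips; take 124.3 kips (rupture).
Tension yield (gross): A_g = 6.5×0.25 = 1.625 in². φR_n = 0.90 × 50 × 1.625 = 73.1 kips.
Governing: min(162.3, 124.3, 73.1) = 73.1 kips → gross-section yield.

73.1 kips (gross-section yield governs)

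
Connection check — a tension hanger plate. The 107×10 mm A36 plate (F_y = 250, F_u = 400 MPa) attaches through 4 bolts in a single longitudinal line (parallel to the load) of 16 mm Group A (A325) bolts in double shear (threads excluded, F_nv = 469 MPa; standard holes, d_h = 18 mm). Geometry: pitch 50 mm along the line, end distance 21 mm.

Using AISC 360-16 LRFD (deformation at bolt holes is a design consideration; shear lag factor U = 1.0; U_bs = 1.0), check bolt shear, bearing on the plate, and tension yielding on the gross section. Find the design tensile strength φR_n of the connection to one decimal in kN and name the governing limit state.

240.8 kN (gross-section yield governs)

Bolt shear: A_b = π(16)²/4 = 201.06 mm². φR_n = 0.75 × 469 × 201.06 × 4 × 2 = 565.8 kN.
Bearing (10 mm plate, F_u = 400 MPa): end bolts L_c = 21 − 18/2 = 12, R_n = min(1.2×12×10×400, 2.4×16×10×400) = 57.6 kN/bolt; interior L_c = 50 − 18 = 32, R_n = 153.6 kN/bolt. φR_n = 0.75 × (1×57.6 + 3×153.6) = 388.8 kN.
Tension yield (gross): A_g = 107×10 = 1070 mm². φR_n = 0.90 × 250 × 1070 = 240.8 kN.
Governing: min(565.8, 388.8, 240.8) = 240.8 kN → gross-section yield.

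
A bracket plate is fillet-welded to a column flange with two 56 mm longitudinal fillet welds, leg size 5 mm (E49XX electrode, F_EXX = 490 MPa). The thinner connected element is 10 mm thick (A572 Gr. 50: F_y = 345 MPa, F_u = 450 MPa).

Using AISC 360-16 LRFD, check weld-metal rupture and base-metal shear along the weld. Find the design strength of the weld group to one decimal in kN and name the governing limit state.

Weld metal: throat = 0.707×5 = 3.535 mm, L = 2×56 = 112 mm. φR_n = 0.75 × 0.6 × 490 × 3.535 × 112 = 87.3 kN.
Base metal shear (10 mm plate): yield φR_n = 1.0×0.6×345×10×112 = 231.8 kN; rupture φR_n = 0.75×0.6×450×10×112 = 226.8 kN; take 226.8 kN (rupture).
Governing: min(87.3, 226.8) = 87.3 kN → weld metal.

87.3 kN (weld metal governs)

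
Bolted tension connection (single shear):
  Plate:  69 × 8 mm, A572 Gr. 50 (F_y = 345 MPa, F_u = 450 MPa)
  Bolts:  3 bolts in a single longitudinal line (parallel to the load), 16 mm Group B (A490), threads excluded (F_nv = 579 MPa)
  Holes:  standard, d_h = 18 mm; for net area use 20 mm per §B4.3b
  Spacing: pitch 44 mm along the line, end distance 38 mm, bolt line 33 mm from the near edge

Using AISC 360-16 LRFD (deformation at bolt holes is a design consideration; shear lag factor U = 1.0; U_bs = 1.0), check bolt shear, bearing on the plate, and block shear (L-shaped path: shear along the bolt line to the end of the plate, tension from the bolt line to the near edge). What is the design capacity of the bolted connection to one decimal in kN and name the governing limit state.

Bolt shear: A_b = π(16)²/4 = 201.06 mm². φR_n = 0.75 × 579 × 201.06 × 3 × 1 = 261.9 kN.
Bearing (8 mm plate, F_u = 450 MPa): end bolts L_c = 38 − 18/2 = 29, R_n = min(1.2×29×8×450, 2.4×16×8×450) = 125.28 kN/bolt; interior L_c = 44 − 18 = 26, R_n = 112.32 kN/bolt. φR_n = 0.75 × (1×125.28 + 2×112.32) = 262.4 kN.
Block shear: shear path 1×[38+2×44] = 1×126 mm, A_gv = 1008, A_nv = 1×(126 − 2.5×20)×8 = 608 mm²; tension to near edge: (33 − 0.5×20)×8 = 184 mm². R_n = min(0.6×450×608, 0.6×345×1008) + 1.0×450×184 = min(164.16, 208.66) + 82.8 = 246.96 kN. φR_n = 0.75 × 246.96 = 185.2 kN.
Governing: min(261.9, 262.4, 185.2) = 185.2 kN → block shear.

185.2 kN (block shear governs)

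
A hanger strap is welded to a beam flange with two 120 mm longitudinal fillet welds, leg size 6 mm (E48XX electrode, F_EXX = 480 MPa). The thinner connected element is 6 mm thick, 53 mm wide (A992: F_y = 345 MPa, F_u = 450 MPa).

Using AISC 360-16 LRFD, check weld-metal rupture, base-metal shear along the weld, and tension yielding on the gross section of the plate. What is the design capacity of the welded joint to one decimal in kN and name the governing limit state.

98.7 kN (gross-section yield governs)

Weld metal: throat = 0.707×6 = 4.242 mm, L = 2×120 = 240 mm. φR_n = 0.75 × 0.6 × 480 × 4.242 × 240 = 219.9 kN.
Base metal shear (6 mm plate): yield φR_n = 1.0×0.6×345×6×240 = 298.1 kN; rupture φR_n = 0.75×0.6×450×6×240 = 291.6 kN; take 291.6 kN (rupture).
Tension yield (gross): A_g = 53×6 = 318 mm². φR_n = 0.90 × 345 × 318 = 98.7 kN.
Governing: min(219.9, 291.6, 98.7) = 98.7 kN → gross-section yield.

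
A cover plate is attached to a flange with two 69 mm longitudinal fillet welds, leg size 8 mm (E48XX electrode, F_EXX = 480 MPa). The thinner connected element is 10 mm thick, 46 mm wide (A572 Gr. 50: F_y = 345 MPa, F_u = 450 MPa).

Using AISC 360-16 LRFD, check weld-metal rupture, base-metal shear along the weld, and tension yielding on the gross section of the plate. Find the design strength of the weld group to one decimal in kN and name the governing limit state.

Weld metal: throat = 0.707×8 = 5.656 mm, L = 2×69 = 138 mm. φR_n = 0.75 × 0.6 × 480 × 5.656 × 138 = 168.6 kN.
Base metal shear (10 mm plate): yield φR_n = 1.0×0.6×345×10×138 = 285.7 kN; rupture φR_n = 0.75×0.6×450×10×138 = 279.5 kN; take 279.5 kN (rupture).
Tension yield (gross): A_g = 46×10 = 460 mm². φR_n = 0.90 × 345 × 460 = 142.8 kN.
Governing: min(168.6, 279.5, 142.8) = 142.8 kN → gross-section yield.

142.8 kN (gross-section yield governs)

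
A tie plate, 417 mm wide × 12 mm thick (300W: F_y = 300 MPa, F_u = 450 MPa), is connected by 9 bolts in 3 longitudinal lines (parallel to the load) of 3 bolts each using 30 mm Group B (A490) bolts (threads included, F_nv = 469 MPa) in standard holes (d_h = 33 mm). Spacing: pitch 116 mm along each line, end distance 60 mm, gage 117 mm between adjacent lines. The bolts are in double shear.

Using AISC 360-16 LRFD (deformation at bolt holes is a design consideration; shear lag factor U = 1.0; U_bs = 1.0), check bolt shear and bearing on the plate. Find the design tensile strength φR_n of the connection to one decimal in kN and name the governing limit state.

Bolt shear: A_b = π(30)²/4 = 706.86 mm². φR_n = 0.75 × 469 × 706.86 × 9 × 2 = 4475.5 kN.
Bearing (12 mm plate, F_u = 450 MPa): end bolts L_c = 60 − 33/2 = 43.5, R_n = min(1.2×43.5×12×450, 2.4×30×12×450) = 281.88 kN/bolt; interior L_c = 116 − 33 = 83, R_n = 388.8 kN/bolt. φR_n = 0.75 × (3×281.88 + 6×388.8) = 2383.8 kN.
Governing: min(4475.5, 2383.8) = 2383.8 kN → bearing.

2383.8 kN (bearing governs)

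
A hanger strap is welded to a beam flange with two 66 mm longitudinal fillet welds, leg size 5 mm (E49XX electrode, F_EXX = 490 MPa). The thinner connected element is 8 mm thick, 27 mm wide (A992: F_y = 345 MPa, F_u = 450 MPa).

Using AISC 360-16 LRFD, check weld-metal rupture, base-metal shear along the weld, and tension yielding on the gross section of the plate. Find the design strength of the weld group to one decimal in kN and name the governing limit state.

Weld metal: throat = 0.707×5 = 3.535 mm, L = 2×66 = 132 mm. φR_n = 0.75 × 0.6 × 490 × 3.535 × 132 = 102.9 kN.
Base metal shear (8 mm plate): yield φR_n = 1.0×0.6×345×8×132 = 218.6 kN; rupture φR_n = 0.75×0.6×450×8×132 = 213.8 kN; take 213.8 kN (rupture).
Tension yield (gross): A_g = 27×8 = 216 mm². φR_n = 0.90 × 345 × 216 = 67.1 kN.
Governing: min(102.9, 213.8, 67.1) = 67.1 kN → gross-section yield.

67.1 kN (gross-section yield governs)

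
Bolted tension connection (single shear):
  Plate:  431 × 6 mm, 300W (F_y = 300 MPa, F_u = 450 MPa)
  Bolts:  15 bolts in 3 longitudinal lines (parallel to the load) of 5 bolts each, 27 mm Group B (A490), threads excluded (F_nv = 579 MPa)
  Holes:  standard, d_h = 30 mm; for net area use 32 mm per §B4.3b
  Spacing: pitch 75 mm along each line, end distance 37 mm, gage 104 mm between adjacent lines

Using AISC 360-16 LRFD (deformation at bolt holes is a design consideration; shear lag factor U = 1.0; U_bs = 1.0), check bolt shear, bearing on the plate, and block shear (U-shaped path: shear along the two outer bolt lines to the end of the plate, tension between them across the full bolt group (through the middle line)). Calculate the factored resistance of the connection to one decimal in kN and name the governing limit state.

Bolt shear: A_b = π(27)²/4 = 572.56 mm². φR_n = 0.75 × 579 × 572.56 × 15 × 1 = 3729.5 kN.
Bearing (6 mm plate, F_u = 450 MPa): end bolts L_c = 37 − 30/2 = 22, R_n = min(1.2×22×6×450, 2.4×27×6×450) = 71.28 kN/bolt; interior L_c = 75 − 30 = 45, R_n = 145.8 kN/bolt. φR_n = 0.75 × (3×71.28 + 12×145.8) = 1472.6 kN.
Block shear: shear path 2×[37+4×75] = 2×337 mm, A_gv = 4044, A_nv = 2×(337 − 4.5×32)×6 = 2316 mm²; tension across gage: (208 − 2×32)×6 = 864 mm². R_n = min(0.6×450×2316, 0.6×300×4044) + 1.0×450×864 = min(625.32, 727.92) + 388.8 = 1014.1 kN. φR_n = 0.75 × 1014.1 = 760.6 kN.
Governing: min(3729.5, 1472.6, 760.6) = 760.6 kN → block shear.

760.6 kN (block shear governs)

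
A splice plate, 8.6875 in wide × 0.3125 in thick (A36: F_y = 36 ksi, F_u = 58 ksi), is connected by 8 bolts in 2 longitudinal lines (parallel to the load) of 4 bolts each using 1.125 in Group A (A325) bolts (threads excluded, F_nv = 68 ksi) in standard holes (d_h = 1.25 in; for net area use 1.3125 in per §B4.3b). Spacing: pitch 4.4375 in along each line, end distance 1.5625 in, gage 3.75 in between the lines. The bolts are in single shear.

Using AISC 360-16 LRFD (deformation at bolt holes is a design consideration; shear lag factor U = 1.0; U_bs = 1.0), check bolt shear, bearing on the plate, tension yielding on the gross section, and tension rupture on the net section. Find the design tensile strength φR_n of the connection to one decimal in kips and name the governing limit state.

Bolt shear: A_b = π(1.125)²/4 = 0.99402 in². φR_n = 0.75 × 68 × 0.99402 × 8 × 1 = 405.6 kips.
Bearing (0.3125 in plate, F_u = 58 ksi): end bolts L_c = 1.5625 − 1.25/2 = 0.9375, R_n = min(1.2×0.9375×0.3125×58, 2.4×1.125×0.3125×58) = 20.391 kips/bolt; interior L_c = 4.4375 − 1.25 = 3.1875, R_n = 48.938 kips/bolt. φR_n = 0.75 × (2×20.391 + 6×48.938) = 250.8 kips.
Tension yield (gross): A_g = 8.6875×0.3125 = 2.7148 in². φR_n = 0.90 × 36 × 2.7148 = 88.0 kips.
Tension rupture (net): A_n = (8.6875 − 2×1.3125)×0.3125 = 1.8945 in² (U = 1.0, A_e = A_n). φR_n = 0.75 × 58 × 1.8945 = 82.4 kips.
Governing: min(405.6, 250.8, 88.0, 82.4) = 82.4 kips → net-section rupture.

82.4 kips (net-section rupture governs)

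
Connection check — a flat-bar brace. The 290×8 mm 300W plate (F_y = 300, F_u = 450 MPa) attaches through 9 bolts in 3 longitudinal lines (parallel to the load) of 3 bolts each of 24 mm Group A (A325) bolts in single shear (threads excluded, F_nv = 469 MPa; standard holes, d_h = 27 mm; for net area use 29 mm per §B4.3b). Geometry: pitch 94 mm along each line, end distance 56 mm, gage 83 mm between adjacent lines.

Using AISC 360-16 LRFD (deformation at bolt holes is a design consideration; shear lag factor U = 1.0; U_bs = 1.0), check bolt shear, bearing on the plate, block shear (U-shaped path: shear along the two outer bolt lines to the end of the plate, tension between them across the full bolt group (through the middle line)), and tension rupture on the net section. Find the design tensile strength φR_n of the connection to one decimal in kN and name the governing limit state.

548.1 kN (net-section rupture governs)

Bolt shear: A_b = π(24)²/4 = 452.39 mm². φR_n = 0.75 × 469 × 452.39 × 9 × 1 = 1432.2 kN.
Bearing (8 mm plate, F_u = 450 MPa): end bolts L_c = 56 − 27/2 = 42.5, R_n = min(1.2×42.5×8×450, 2.4×24×8×450) = 183.6 kN/bolt; interior L_c = 94 − 27 = 67, R_n = 207.36 kN/bolt. φR_n = 0.75 × (3×183.6 + 6×207.36) = 1346.2 kN.
Block shear: shear path 2×[56+2×94] = 2×244 mm, A_gv = 3904, A_nv = 2×(244 − 2.5×29)×8 = 2744 mm²; tension across gage: (166 − 2×29)×8 = 864 mm². R_n = min(0.6×450×2744, 0.6×300×3904) + 1.0×450×864 = min(740.88, 702.72) + 388.8 = 1091.5 kN. φR_n = 0.75 × 1091.5 = 818.6 kN.
Tension rupture (net): A_n = (290 − 3×29)×8 = 1624 mm² (U = 1.0, A_e = A_n). φR_n = 0.75 × 450 × 1624 = 548.1 kN.
Governing: min(1432.2, 1346.2, 818.6, 548.1) = 548.1 kN → net-section rupture.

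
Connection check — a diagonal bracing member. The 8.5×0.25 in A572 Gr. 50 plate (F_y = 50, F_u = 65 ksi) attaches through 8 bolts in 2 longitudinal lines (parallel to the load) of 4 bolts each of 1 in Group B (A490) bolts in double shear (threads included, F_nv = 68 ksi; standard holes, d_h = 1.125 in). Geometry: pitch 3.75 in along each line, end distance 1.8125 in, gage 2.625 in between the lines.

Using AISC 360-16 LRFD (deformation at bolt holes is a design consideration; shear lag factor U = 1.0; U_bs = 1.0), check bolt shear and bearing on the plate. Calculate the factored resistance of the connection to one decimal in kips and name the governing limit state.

212.1 kips (bearing governs)

Bolt shear: A_b = π(1)²/4 = 0.7854 in². φR_n = 0.75 × 68 × 0.7854 × 8 × 2 = 640.9 kips.
Bearing (0.25 in plate, F_u = 65 ksi): end bolts L_c = 1.8125 − 1.125/2 = 1.25, R_n = min(1.2×1.25×0.25×65, 2.4×1×0.25×65) = 24.375 kips/bolt; interior L_c = 3.75 − 1.125 = 2.625, R_n = 39 kips/bolt. φR_n = 0.75 × (2×24.375 + 6×39) = 212.1 kips.
Governing: min(640.9, 212.1) = 212.1 kips → bearing.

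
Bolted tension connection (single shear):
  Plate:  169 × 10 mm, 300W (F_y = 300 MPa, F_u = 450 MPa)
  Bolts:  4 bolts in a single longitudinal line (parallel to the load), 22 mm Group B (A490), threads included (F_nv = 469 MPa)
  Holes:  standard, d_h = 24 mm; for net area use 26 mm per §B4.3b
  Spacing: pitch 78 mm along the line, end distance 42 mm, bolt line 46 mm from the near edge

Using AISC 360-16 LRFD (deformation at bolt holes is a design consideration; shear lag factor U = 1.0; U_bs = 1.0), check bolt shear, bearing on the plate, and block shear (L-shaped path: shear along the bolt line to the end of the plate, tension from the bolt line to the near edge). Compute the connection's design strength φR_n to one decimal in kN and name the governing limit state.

484.0 kN (block shear governs)

Bolt shear: A_b = π(22)²/4 = 380.13 mm². φR_n = 0.75 × 469 × 380.13 × 4 × 1 = 534.8 kN.
Bearing (10 mm plate, F_u = 450 MPa): end bolts L_c = 42 − 24/2 = 30, R_n = min(1.2×30×10×450, 2.4×22×10×450) = 162 kN/bolt; interior L_c = 78 − 24 = 54, R_n = 237.6 kN/bolt. φR_n = 0.75 × (1×162 + 3×237.6) = 656.1 kN.
Block shear: shear path 1×[42+3×78] = 1×276 mm, A_gv = 2760, A_nv = 1×(276 − 3.5×26)×10 = 1850 mm²; tension to near edge: (46 − 0.5×26)×10 = 330 mm². R_n = min(0.6×450×1850, 0.6×300×2760) + 1.0×450×330 = min(499.5, 496.8) + 148.5 = 645.3 kN. φR_n = 0.75 × 645.3 = 484.0 kN.
Governing: min(534.8, 656.1, 484.0) = 484.0 kN → block shear.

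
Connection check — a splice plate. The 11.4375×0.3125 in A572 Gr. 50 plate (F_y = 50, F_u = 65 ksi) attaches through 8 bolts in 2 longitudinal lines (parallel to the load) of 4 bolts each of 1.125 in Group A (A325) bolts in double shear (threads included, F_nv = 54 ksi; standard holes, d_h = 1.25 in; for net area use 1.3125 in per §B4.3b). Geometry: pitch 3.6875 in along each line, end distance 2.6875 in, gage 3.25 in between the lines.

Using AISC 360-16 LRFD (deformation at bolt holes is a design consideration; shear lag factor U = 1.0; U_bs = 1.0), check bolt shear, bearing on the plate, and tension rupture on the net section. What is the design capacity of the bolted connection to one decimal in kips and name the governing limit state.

Bolt shear: A_b = π(1.125)²/4 = 0.99402 in². φR_n = 0.75 × 54 × 0.99402 × 8 × 2 = 644.1 kips.
Bearing (0.3125 in plate, F_u = 65 ksi): end bolts L_c = 2.6875 − 1.25/2 = 2.0625, R_n = min(1.2×2.0625×0.3125×65, 2.4×1.125×0.3125×65) = 50.273 kips/bolt; interior L_c = 3.6875 − 1.25 = 2.4375, R_n = 54.844 kips/bolt. φR_n = 0.75 × (2×50.273 + 6×54.844) = 322.2 kips.
Tension rupture (net): A_n = (11.4375 − 2×1.3125)×0.3125 = 2.7539 in² (U = 1.0, A_e = A_n). φR_n = 0.75 × 65 × 2.7539 = 134.3 kips.
Governing: min(644.1, 322.2, 134.3) = 134.3 kips → net-section rupture.

134.3 kips (net-section rupture governs)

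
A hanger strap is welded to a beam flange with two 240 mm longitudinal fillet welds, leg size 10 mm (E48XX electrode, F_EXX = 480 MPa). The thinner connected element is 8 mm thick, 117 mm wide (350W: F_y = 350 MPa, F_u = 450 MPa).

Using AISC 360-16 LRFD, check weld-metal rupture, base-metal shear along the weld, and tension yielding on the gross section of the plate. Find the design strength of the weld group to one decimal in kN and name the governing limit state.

294.8 kN (gross-section yield governs)

Weld metal: throat = 0.707×10 = 7.07 mm, L = 2×240 = 480 mm. φR_n = 0.75 × 0.6 × 480 × 7.07 × 480 = 733.0 kN.
Base metal shear (8 mm plate): yield φR_n = 1.0×0.6×350×8×480 = 806.4 kN; rupture φR_n = 0.75×0.6×450×8×480 = 777.6 kN; take 777.6 kN (rupture).
Tension yield (gross): A_g = 117×8 = 936 mm². φR_n = 0.90 × 350 × 936 = 294.8 kN.
Governing: min(733.0, 777.6, 294.8) = 294.8 kN → gross-section yield.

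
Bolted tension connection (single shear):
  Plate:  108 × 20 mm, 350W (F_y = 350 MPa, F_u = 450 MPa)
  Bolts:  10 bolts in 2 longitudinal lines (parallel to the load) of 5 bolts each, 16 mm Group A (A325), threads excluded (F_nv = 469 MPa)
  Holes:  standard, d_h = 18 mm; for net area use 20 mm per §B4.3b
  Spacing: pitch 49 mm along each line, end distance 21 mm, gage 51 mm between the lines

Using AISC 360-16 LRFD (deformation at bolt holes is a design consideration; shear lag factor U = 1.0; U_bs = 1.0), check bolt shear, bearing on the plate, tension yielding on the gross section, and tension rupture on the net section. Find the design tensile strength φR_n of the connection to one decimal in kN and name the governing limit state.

Bolt shear: A_b = π(16)²/4 = 201.06 mm². φR_n = 0.75 × 469 × 201.06 × 10 × 1 = 707.2 kN.
Bearing (20 mm plate, F_u = 450 MPa): end bolts L_c = 21 − 18/2 = 12, R_n = min(1.2×12×20×450, 2.4×16×20×450) = 129.6 kN/bolt; interior L_c = 49 − 18 = 31, R_n = 334.8 kN/bolt. φR_n = 0.75 × (2×129.6 + 8×334.8) = 2203.2 kN.
Tension yield (gross): A_g = 108×20 = 2160 mm². φR_n = 0.90 × 350 × 2160 = 680.4 kN.
Tension rupture (net): A_n = (108 − 2×20)×20 = 1360 mm² (U = 1.0, A_e = A_n). φR_n = 0.75 × 450 × 1360 = 459.0 kN.
Governing: min(707.2, 2203.2, 680.4, 459.0) = 459.0 kN → net-section rupture.

459.0 kN (net-section rupture governs)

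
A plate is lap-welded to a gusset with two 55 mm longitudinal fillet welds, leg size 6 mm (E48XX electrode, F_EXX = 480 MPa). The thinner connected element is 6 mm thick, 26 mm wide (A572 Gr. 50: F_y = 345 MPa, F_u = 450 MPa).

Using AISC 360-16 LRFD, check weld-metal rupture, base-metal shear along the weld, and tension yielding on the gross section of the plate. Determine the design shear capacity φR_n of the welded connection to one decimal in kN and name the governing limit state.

48.4 kN (gross-section yield governs)

Weld metal: throat = 0.707×6 = 4.242 mm, L = 2×55 = 110 mm. φR_n = 0.75 × 0.6 × 480 × 4.242 × 110 = 100.8 kN.
Base metal shear (6 mm plate): yield φR_n = 1.0×0.6×345×6×110 = 136.6 kN; rupture φR_n = 0.75×0.6×450×6×110 = 133.7 kN; take 133.7 kN (rupture).
Tension yield (gross): A_g = 26×6 = 156 mm². φR_n = 0.90 × 345 × 156 = 48.4 kN.
Governing: min(100.8, 133.7, 48.4) = 48.4 kN → gross-section yield.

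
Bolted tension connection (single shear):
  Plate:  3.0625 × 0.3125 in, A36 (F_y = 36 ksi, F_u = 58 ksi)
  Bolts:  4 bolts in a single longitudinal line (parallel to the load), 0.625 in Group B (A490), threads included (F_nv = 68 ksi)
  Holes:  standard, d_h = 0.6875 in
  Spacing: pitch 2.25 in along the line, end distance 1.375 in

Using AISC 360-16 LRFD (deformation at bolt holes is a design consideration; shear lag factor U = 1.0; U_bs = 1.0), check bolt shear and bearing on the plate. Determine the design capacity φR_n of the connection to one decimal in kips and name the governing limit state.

Bolt shear: A_b = π(0.625)²/4 = 0.3068 in². φR_n = 0.75 × 68 × 0.3068 × 4 × 1 = 62.6 kips.
Bearing (0.3125 in plate, F_u = 58 ksi): end bolts L_c = 1.375 − 0.6875/2 = 1.03125, R_n = min(1.2×1.03125×0.3125×58, 2.4×0.625×0.3125×58) = 22.43 kips/bolt; interior L_c = 2.25 − 0.6875 = 1.5625, R_n = 27.188 kips/bolt. φR_n = 0.75 × (1×22.43 + 3×27.188) = 78.0 kips.
Governing: min(62.6, 78.0) = 62.6 kips → bolt shear.

62.6 kips (bolt shear governs)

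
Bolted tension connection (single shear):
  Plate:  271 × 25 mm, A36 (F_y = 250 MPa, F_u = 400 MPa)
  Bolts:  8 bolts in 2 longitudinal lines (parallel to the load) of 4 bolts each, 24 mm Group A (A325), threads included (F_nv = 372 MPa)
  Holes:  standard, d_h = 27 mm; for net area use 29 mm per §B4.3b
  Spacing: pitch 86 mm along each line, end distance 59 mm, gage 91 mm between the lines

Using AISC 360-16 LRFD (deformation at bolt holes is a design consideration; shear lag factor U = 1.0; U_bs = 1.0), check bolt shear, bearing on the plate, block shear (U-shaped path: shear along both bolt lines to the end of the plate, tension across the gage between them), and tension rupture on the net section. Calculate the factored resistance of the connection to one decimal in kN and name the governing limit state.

1009.7 kN (bolt shear governs)

Bolt shear: A_b = π(24)²/4 = 452.39 mm². φR_n = 0.75 × 372 × 452.39 × 8 × 1 = 1009.7 kN.
Bearing (25 mm plate, F_u = 400 MPa): end bolts L_c = 59 − 27/2 = 45.5, R_n = min(1.2×45.5×25×400, 2.4×24×25×400) = 546 kN/bolt; interior L_c = 86 − 27 = 59, R_n = 576 kN/bolt. φR_n = 0.75 × (2×546 + 6×576) = 3411.0 kN.
Block shear: shear path 2×[59+3×86] = 2×317 mm, A_gv = 15850, A_nv = 2×(317 − 3.5×29)×25 = 10775 mm²; tension across gage: (91 − 1×29)×25 = 1550 mm². R_n = min(0.6×400×10775, 0.6×250×15850) + 1.0×400×1550 = min(2586, 2377.5) + 620 = 2997.5 kN. φR_n = 0.75 × 2997.5 = 2248.1 kN.
Tension rupture (net): A_n = (271 − 2×29)×25 = 5325 mm² (U = 1.0, A_e = A_n). φR_n = 0.75 × 400 × 5325 = 1597.5 kN.
Governing: min(1009.7, 3411.0, 2248.1, 1597.5) = 1009.7 kN → bolt shear.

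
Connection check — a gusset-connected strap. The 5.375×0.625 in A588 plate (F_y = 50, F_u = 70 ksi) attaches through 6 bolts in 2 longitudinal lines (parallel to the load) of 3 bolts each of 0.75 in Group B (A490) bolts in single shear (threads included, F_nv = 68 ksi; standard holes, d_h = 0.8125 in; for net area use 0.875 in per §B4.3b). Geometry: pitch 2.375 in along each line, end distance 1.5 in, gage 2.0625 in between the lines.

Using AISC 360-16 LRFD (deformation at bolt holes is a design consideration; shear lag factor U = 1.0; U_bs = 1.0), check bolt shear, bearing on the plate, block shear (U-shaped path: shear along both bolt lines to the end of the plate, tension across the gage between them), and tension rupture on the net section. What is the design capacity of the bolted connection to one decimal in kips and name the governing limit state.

118.9 kips (net-section rupture governs)

Bolt shear: A_b = π(0.75)²/4 = 0.44179 in². φR_n = 0.75 × 68 × 0.44179 × 6 × 1 = 135.2 kips.
Bearing (0.625 in plate, F_u = 70 ksi): end bolts L_c = 1.5 − 0.8125/2 = 1.09375, R_n = min(1.2×1.09375×0.625×70, 2.4×0.75×0.625×70) = 57.422 kips/bolt; interior L_c = 2.375 − 0.8125 = 1.5625, R_n = 78.75 kips/bolt. φR_n = 0.75 × (2×57.422 + 4×78.75) = 322.4 kips.
Block shear: shear path 2×[1.5+2×2.375] = 2×6.25 in, A_gv = 7.8125, A_nv = 2×(6.25 − 2.5×0.875)×0.625 = 5.0781 in²; tension across gage: (2.0625 − 1×0.875)×0.625 = 0.74219 in². R_n = min(0.6×70×5.0781, 0.6×50×7.8125) + 1.0×70×0.74219 = min(213.28, 234.38) + 51.953 = 265.23 kips. φR_n = 0.75 × 265.23 = 198.9 kips.
Tension rupture (net): A_n = (5.375 − 2×0.875)×0.625 = 2.2656 in² (U = 1.0, A_e = A_n). φR_n = 0.75 × 70 × 2.2656 = 118.9 kips.
Governing: min(135.2, 322.4, 198.9, 118.9) = 118.9 kips → net-section rupture.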